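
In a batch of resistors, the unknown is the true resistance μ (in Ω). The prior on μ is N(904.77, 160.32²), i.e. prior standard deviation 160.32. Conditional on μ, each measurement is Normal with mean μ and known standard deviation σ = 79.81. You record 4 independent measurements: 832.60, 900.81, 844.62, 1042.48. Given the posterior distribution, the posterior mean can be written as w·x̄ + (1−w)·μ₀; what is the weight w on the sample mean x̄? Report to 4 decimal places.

For Normal data with known variance σ², a Normal(μ₀, σ₀²) prior on μ is conjugate. Posterior precision = 1/σ₀² + n/σ²; posterior mean is the precision-weighted average of μ₀ and x̄.
σ₀² = 160.32² = 25702.5024, σ² = 79.81² = 6369.6361. Prior precision 1/σ₀² = 1/25702.5024; data precision n/σ² = 4/6369.6361.
w = (n/σ²)/(1/σ₀² + n/σ²) = n·σ₀²/(σ² + n·σ₀²) = 4·25702.5024/(6369.6361 + 4·25702.5024) = 102810.0096/109179.6457 = 0.9417.

0.9417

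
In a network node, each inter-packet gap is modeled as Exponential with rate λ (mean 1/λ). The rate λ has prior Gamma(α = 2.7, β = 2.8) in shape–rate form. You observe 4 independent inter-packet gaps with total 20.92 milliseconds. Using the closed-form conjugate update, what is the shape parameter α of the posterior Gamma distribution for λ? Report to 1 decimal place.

6.7

With a Gamma(shape α, rate β) prior on the exponential rate λ, the posterior after n observations with total T = Σxᵢ is Gamma(α+n, β+T).
Posterior: Gamma(2.7+4, 2.8+20.92) = Gamma(6.7, 23.72).
Posterior α = 6.7.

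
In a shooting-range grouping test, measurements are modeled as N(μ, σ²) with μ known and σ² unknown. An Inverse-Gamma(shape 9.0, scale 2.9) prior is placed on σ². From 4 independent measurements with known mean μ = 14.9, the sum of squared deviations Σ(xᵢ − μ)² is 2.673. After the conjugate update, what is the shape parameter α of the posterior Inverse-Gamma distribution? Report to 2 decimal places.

With known mean μ and an Inverse-Gamma(α, β) prior on σ², the Normal likelihood is conjugate: posterior is Inv-Gamma(α + n/2, β + Σ(xᵢ−μ)²/2).
Posterior: Inv-Gamma(9.0 + 4/2, 2.9 + 2.673/2) = Inv-Gamma(11.00, 4.2365).
Posterior α = 11.00.

11.00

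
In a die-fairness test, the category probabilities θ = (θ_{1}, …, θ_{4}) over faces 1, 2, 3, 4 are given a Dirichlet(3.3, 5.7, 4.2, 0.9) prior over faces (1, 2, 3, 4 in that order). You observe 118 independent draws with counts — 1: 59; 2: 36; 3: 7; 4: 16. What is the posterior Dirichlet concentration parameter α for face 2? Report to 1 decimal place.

41.7

The Dirichlet prior is conjugate to the Multinomial likelihood: each posterior αⱼ = prior αⱼ + observed count nⱼ.
Posterior concentration: (62.3, 41.7, 11.2, 16.9), total = 132.1.
α_{2} = 5.7 + 36 = 41.7.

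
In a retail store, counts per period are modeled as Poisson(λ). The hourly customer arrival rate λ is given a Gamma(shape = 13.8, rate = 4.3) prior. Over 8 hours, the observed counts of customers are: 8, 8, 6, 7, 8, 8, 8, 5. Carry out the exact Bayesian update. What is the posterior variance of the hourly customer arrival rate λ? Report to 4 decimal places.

0.4746

With a Gamma(shape α, rate β) prior, the Poisson likelihood is conjugate: the posterior is Gamma(α + ΣXᵢ, β + n).
Sum of counts S = 58 over n = 8 hours.
Posterior: Gamma(α+S, β+n) = Gamma(13.8+58, 4.3+8) = Gamma(71.8, 12.3).
Var = α/β² = 71.8/12.3² = 0.4746.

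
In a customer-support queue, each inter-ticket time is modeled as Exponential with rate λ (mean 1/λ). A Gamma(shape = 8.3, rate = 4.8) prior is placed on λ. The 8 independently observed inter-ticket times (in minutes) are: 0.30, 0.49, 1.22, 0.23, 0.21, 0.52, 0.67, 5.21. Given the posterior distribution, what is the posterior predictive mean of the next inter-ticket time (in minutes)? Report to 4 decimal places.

With a Gamma(shape α, rate β) prior on the exponential rate λ, the posterior after n observations with total T = Σxᵢ is Gamma(α+n, β+T).
Sum of observations T = 8.85 minutes; n = 8.
Posterior: Gamma(8.3+8, 4.8+8.85) = Gamma(16.3, 13.65).
The predictive distribution for the next observation is Lomax; its mean is β/(α−1) = 13.65/15.3 = 0.8922.

0.8922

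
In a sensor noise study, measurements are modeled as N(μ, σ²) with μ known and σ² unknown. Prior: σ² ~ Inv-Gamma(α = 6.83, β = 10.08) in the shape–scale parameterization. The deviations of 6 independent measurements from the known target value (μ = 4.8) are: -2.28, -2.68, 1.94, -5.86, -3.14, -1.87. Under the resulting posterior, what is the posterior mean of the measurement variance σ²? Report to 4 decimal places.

With known mean μ and an Inverse-Gamma(α, β) prior on σ², the Normal likelihood is conjugate: posterior is Inv-Gamma(α + n/2, β + Σ(xᵢ−μ)²/2).
Σ(xᵢ−μ)² = (-2.28)² + (-2.68)² + (1.94)² + (-5.86)² + (-3.14)² + (-1.87)² = 63.8405.
Posterior: Inv-Gamma(6.83 + 6/2, 10.08 + 63.8405/2) = Inv-Gamma(9.83, 42.00025).
E[σ²|data] = β/(α−1) = 42.00025/8.83 = 4.7565.

4.7565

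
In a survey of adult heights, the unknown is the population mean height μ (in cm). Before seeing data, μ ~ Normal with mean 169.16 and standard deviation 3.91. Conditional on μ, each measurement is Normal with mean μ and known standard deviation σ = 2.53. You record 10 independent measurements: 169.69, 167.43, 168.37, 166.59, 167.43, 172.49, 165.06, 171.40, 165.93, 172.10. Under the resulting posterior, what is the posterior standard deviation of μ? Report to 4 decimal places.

For Normal data with known variance σ², a Normal(μ₀, σ₀²) prior on μ is conjugate. Posterior precision = 1/σ₀² + n/σ²; posterior mean is the precision-weighted average of μ₀ and x̄.
σ₀² = 3.91² = 15.2881, σ² = 2.53² = 6.4009; σ² + n·σ₀² = 6.4009 + 10·15.2881 = 159.2819.
Posterior precision = 1/σ₀² + n/σ² = 1/15.2881 + 10/6.4009 = (σ² + n·σ₀²)/(σ₀²σ²) = 159.2819/(15.2881·6.4009); posterior variance σₙ² = σ₀²σ²/(σ² + n·σ₀²) = 15.2881·6.4009/159.2819 = 0.614367.
Posterior SD = √σₙ² = √(15.2881·6.4009/159.2819) = 0.7838.

0.7838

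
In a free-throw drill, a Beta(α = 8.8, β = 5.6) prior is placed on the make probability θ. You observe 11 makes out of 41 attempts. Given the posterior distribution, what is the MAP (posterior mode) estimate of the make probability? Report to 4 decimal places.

0.3521

The Beta prior is conjugate to a Binomial/Bernoulli likelihood; the update adds successes to α and failures to β.
Posterior: Beta(α+k, β+n−k) = Beta(8.8+11, 5.6+30) = Beta(19.8, 35.6).
Mode of Beta(a,b) for a,b>1 is (a−1)/(a+b−2) = 18.8/53.4 = 0.3521.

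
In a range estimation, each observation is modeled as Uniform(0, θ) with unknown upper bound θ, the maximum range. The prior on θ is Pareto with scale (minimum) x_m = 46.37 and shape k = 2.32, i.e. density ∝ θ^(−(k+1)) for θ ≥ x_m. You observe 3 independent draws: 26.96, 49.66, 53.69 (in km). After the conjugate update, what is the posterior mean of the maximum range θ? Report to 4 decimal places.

66.1182

A Pareto(scale x_m, shape k) prior on the upper bound θ of Uniform(0, θ) is conjugate: posterior is Pareto(max(x_m, max xᵢ), k + n).
Sample maximum = 53.69; prior scale x_m = 46.37 → posterior scale = max = 53.69.
Posterior shape = 2.32 + 3 = 5.32.
E[θ|data] = k·x_m/(k−1) = 5.32·53.69/4.32 = 66.1182.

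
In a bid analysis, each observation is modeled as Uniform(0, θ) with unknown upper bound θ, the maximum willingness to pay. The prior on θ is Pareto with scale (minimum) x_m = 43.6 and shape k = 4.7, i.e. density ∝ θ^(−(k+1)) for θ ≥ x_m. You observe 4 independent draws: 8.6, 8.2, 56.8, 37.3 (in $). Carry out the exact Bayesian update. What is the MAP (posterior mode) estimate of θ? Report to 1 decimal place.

A Pareto(scale x_m, shape k) prior on the upper bound θ of Uniform(0, θ) is conjugate: posterior is Pareto(max(x_m, max xᵢ), k + n).
Sample maximum = 56.8; prior scale x_m = 43.6 → posterior scale = max = 56.8.
Posterior shape = 4.7 + 4 = 8.7.
The Pareto density is decreasing on [x_m, ∞), so the mode is x_m = 56.8.

56.8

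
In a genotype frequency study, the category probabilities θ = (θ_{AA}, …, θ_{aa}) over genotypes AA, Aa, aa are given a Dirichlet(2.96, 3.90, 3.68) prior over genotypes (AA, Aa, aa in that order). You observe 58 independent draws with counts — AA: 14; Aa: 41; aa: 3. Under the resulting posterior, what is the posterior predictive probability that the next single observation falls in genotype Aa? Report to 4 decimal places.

0.6551

The Dirichlet prior is conjugate to the Multinomial likelihood: each posterior αⱼ = prior αⱼ + observed count nⱼ.
Posterior concentration: (16.96, 44.90, 6.68), total = 68.54.
P(next = Aa | data) = α_{Aa}/Σα = 0.6551.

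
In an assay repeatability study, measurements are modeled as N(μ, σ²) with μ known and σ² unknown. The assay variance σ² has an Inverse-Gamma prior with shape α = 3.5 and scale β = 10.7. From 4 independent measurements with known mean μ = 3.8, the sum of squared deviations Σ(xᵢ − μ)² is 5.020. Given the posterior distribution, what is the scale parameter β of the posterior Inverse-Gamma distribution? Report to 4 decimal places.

13.2100

With known mean μ and an Inverse-Gamma(α, β) prior on σ², the Normal likelihood is conjugate: posterior is Inv-Gamma(α + n/2, β + Σ(xᵢ−μ)²/2).
Posterior: Inv-Gamma(3.5 + 4/2, 10.7 + 5.020/2) = Inv-Gamma(5.50, 13.2100).
Posterior β = 13.2100.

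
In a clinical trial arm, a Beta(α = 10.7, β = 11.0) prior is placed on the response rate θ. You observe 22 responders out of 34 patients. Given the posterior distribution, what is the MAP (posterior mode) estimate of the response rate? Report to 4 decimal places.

The Beta prior is conjugate to a Binomial/Bernoulli likelihood; the update adds successes to α and failures to β.
Posterior: Beta(α+k, β+n−k) = Beta(10.7+22, 11.0+12) = Beta(32.7, 23.0).
Mode of Beta(a,b) for a,b>1 is (a−1)/(a+b−2) = 31.7/53.7 = 0.5903.

0.5903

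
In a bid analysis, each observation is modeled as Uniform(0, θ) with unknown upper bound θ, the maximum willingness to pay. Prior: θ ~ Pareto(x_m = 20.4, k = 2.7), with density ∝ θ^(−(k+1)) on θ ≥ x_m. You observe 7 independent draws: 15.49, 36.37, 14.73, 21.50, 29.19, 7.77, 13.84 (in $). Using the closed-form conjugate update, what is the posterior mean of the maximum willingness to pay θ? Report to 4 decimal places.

A Pareto(scale x_m, shape k) prior on the upper bound θ of Uniform(0, θ) is conjugate: posterior is Pareto(max(x_m, max xᵢ), k + n).
Sample maximum = 36.37; prior scale x_m = 20.4 → posterior scale = max = 36.37.
Posterior shape = 2.7 + 7 = 9.7.
E[θ|data] = k·x_m/(k−1) = 9.7·36.37/8.7 = 40.5505.

40.5505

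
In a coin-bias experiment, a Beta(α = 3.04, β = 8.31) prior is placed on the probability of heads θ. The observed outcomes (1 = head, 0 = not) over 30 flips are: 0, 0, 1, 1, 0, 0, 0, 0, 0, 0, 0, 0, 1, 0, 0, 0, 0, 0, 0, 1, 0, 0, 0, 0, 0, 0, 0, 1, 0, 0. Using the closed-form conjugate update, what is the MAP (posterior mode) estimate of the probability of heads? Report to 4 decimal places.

The Beta prior is conjugate to a Binomial/Bernoulli likelihood; the update adds successes to α and failures to β.
Posterior: Beta(α+k, β+n−k) = Beta(3.04+5, 8.31+25) = Beta(8.04, 33.31).
Mode of Beta(a,b) for a,b>1 is (a−1)/(a+b−2) = 7.04/39.35 = 0.1789.

0.1789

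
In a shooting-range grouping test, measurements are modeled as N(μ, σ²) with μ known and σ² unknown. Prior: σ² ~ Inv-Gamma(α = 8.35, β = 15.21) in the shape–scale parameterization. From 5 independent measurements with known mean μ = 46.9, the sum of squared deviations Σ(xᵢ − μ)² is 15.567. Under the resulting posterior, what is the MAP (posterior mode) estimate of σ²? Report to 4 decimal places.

1.9404

With known mean μ and an Inverse-Gamma(α, β) prior on σ², the Normal likelihood is conjugate: posterior is Inv-Gamma(α + n/2, β + Σ(xᵢ−μ)²/2).
Posterior: Inv-Gamma(8.35 + 5/2, 15.21 + 15.567/2) = Inv-Gamma(10.85, 22.9935).
Mode = β/(α+1) = 22.9935/11.85 = 1.9404.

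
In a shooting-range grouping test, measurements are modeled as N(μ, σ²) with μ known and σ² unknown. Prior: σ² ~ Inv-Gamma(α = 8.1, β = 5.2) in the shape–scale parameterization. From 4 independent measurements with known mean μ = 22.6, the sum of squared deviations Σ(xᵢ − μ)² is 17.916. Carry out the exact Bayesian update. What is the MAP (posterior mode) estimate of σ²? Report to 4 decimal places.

1.2755

With known mean μ and an Inverse-Gamma(α, β) prior on σ², the Normal likelihood is conjugate: posterior is Inv-Gamma(α + n/2, β + Σ(xᵢ−μ)²/2).
Posterior: Inv-Gamma(8.1 + 4/2, 5.2 + 17.916/2) = Inv-Gamma(10.10, 14.1580).
Mode = β/(α+1) = 14.1580/11.10 = 1.2755.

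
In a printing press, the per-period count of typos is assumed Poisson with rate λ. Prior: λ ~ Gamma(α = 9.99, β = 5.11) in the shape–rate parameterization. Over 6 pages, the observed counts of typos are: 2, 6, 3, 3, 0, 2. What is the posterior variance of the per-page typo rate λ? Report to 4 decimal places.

With a Gamma(shape α, rate β) prior, the Poisson likelihood is conjugate: the posterior is Gamma(α + ΣXᵢ, β + n).
Sum of counts S = 16 over n = 6 pages.
Posterior: Gamma(α+S, β+n) = Gamma(9.99+16, 5.11+6) = Gamma(25.99, 11.11).
Var = α/β² = 25.99/11.11² = 0.2106.

0.2106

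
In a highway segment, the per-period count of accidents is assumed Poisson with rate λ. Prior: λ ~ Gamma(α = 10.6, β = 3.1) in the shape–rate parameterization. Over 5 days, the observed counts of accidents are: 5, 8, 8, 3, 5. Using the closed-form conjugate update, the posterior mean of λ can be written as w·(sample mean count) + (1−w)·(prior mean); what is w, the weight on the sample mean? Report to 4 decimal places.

With a Gamma(shape α, rate β) prior, the Poisson likelihood is conjugate: the posterior is Gamma(α + ΣXᵢ, β + n).
Posterior mean = (α₀+S)/(β₀+n) = [n/(β₀+n)]·(S/n) + [β₀/(β₀+n)]·(α₀/β₀), so only n and β₀ enter the weight.
Weight on data w = n/(β₀+n) = 5/(3.1+5) = 5/8.1 = 0.6173.

0.6173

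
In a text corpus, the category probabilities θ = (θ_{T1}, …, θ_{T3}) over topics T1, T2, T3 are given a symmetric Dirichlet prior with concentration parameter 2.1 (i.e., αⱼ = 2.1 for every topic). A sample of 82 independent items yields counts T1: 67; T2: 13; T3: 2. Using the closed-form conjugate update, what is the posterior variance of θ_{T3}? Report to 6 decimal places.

0.000496

The Dirichlet prior is conjugate to the Multinomial likelihood: each posterior αⱼ = prior αⱼ + observed count nⱼ.
Posterior concentration: (69.1, 15.1, 4.1), total = 88.3.
Var[θ_j] = α_j(Σα−α_j)/((Σα)²(Σα+1)) = 4.1·84.2/(88.3²·89.3) = 0.000496.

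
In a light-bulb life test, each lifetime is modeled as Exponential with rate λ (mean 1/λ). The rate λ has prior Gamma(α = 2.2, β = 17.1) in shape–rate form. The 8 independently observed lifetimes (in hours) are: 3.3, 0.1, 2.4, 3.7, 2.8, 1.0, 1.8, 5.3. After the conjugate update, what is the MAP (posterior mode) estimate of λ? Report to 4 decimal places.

With a Gamma(shape α, rate β) prior on the exponential rate λ, the posterior after n observations with total T = Σxᵢ is Gamma(α+n, β+T).
Sum of observations T = 20.4 hours; n = 8.
Posterior: Gamma(2.2+8, 17.1+20.4) = Gamma(10.2, 37.5).
Mode = (α−1)/β = 0.2453.

0.2453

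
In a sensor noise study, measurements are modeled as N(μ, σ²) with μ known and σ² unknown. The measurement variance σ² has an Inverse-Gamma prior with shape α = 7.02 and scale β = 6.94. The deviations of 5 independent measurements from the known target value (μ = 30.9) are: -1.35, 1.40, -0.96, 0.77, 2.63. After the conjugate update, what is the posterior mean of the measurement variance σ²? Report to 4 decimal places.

1.5313

With known mean μ and an Inverse-Gamma(α, β) prior on σ², the Normal likelihood is conjugate: posterior is Inv-Gamma(α + n/2, β + Σ(xᵢ−μ)²/2).
Σ(xᵢ−μ)² = (-1.35)² + (1.40)² + (-0.96)² + (0.77)² + (2.63)² = 12.2139.
Posterior: Inv-Gamma(7.02 + 5/2, 6.94 + 12.2139/2) = Inv-Gamma(9.52, 13.04695).
E[σ²|data] = β/(α−1) = 13.04695/8.52 = 1.5313.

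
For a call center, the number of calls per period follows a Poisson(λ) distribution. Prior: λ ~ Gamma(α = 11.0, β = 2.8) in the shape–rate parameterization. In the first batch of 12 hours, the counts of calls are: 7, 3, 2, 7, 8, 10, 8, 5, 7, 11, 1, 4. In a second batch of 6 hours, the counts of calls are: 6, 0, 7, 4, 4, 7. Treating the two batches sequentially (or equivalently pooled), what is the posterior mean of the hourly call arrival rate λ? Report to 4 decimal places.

With a Gamma(shape α, rate β) prior, the Poisson likelihood is conjugate: the posterior is Gamma(α + ΣXᵢ, β + n).
Batch 1: sum of counts S = 73 over n = 12 hours.
After batch 1: Gamma(α+S, β+n) = Gamma(11.0+73, 2.8+12) = Gamma(84.0, 14.8).
Batch 2: sum of counts S = 28 over n = 6 hours.
After batch 2: Gamma(α+S, β+n) = Gamma(84.0+28, 14.8+6) = Gamma(112.0, 20.8).
Posterior mean = α/β = 112.0/20.8 = 5.3846.

5.3846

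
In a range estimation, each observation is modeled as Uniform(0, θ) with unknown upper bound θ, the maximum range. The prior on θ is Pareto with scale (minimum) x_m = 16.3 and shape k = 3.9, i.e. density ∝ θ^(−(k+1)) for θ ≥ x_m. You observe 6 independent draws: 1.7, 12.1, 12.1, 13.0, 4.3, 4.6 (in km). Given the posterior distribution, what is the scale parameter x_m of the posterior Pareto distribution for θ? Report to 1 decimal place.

A Pareto(scale x_m, shape k) prior on the upper bound θ of Uniform(0, θ) is conjugate: posterior is Pareto(max(x_m, max xᵢ), k + n).
Sample maximum = 13.0; prior scale x_m = 16.3 → posterior scale = max = 16.3.
Posterior shape = 3.9 + 6 = 9.9.
Posterior scale x_m = 16.3.

16.3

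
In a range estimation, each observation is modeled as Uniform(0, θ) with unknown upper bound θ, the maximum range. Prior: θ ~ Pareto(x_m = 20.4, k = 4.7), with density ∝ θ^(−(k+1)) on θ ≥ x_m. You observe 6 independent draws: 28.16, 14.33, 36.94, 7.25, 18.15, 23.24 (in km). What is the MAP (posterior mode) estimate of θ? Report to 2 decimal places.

36.94

A Pareto(scale x_m, shape k) prior on the upper bound θ of Uniform(0, θ) is conjugate: posterior is Pareto(max(x_m, max xᵢ), k + n).
Sample maximum = 36.94; prior scale x_m = 20.4 → posterior scale = max = 36.94.
Posterior shape = 4.7 + 6 = 10.7.
The Pareto density is decreasing on [x_m, ∞), so the mode is x_m = 36.94.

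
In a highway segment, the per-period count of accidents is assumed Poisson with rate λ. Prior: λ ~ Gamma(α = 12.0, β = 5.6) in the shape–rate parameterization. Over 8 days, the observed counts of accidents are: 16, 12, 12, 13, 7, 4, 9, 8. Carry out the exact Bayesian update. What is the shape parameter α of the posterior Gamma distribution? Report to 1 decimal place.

With a Gamma(shape α, rate β) prior, the Poisson likelihood is conjugate: the posterior is Gamma(α + ΣXᵢ, β + n).
Sum of counts S = 81 over n = 8 days.
Posterior: Gamma(α+S, β+n) = Gamma(12.0+81, 5.6+8) = Gamma(93.0, 13.6).
Posterior α = 93.0.

93.0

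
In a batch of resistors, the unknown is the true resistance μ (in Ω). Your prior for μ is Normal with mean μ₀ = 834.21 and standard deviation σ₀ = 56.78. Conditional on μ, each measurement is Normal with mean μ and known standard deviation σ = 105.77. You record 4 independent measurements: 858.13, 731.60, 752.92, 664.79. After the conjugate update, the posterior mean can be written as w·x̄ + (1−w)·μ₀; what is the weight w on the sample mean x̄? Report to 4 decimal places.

For Normal data with known variance σ², a Normal(μ₀, σ₀²) prior on μ is conjugate. Posterior precision = 1/σ₀² + n/σ²; posterior mean is the precision-weighted average of μ₀ and x̄.
σ₀² = 56.78² = 3223.9684, σ² = 105.77² = 11187.2929. Prior precision 1/σ₀² = 1/3223.9684; data precision n/σ² = 4/11187.2929.
w = (n/σ²)/(1/σ₀² + n/σ²) = n·σ₀²/(σ² + n·σ₀²) = 4·3223.9684/(11187.2929 + 4·3223.9684) = 12895.8736/24083.1665 = 0.5355.

0.5355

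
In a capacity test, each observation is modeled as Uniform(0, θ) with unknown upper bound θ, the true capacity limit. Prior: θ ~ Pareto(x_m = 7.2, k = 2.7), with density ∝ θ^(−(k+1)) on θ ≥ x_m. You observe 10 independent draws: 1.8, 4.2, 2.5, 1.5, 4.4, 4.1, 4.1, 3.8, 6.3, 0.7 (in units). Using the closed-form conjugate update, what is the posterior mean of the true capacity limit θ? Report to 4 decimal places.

A Pareto(scale x_m, shape k) prior on the upper bound θ of Uniform(0, θ) is conjugate: posterior is Pareto(max(x_m, max xᵢ), k + n).
Sample maximum = 6.3; prior scale x_m = 7.2 → posterior scale = max = 7.2.
Posterior shape = 2.7 + 10 = 12.7.
E[θ|data] = k·x_m/(k−1) = 12.7·7.2/11.7 = 7.8154.

7.8154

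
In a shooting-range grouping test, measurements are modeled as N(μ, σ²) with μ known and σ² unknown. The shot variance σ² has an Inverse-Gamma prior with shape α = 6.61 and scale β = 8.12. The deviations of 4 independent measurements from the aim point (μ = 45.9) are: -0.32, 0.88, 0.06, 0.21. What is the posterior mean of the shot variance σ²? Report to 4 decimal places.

With known mean μ and an Inverse-Gamma(α, β) prior on σ², the Normal likelihood is conjugate: posterior is Inv-Gamma(α + n/2, β + Σ(xᵢ−μ)²/2).
Σ(xᵢ−μ)² = (-0.32)² + (0.88)² + (0.06)² + (0.21)² = 0.9245.
Posterior: Inv-Gamma(6.61 + 4/2, 8.12 + 0.9245/2) = Inv-Gamma(8.61, 8.58225).
E[σ²|data] = β/(α−1) = 8.58225/7.61 = 1.1278.

1.1278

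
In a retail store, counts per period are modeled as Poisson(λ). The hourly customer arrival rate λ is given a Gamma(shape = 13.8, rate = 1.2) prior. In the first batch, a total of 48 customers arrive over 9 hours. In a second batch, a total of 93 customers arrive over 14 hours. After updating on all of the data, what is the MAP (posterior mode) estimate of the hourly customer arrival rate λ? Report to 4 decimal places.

6.3554

With a Gamma(shape α, rate β) prior, the Poisson likelihood is conjugate: the posterior is Gamma(α + ΣXᵢ, β + n).
After batch 1: Gamma(α+S, β+n) = Gamma(13.8+48, 1.2+9) = Gamma(61.8, 10.2).
After batch 2: Gamma(α+S, β+n) = Gamma(61.8+93, 10.2+14) = Gamma(154.8, 24.2).
Mode of Gamma(α,β) for α≥1 is (α−1)/β = 153.8/24.2 = 6.3554.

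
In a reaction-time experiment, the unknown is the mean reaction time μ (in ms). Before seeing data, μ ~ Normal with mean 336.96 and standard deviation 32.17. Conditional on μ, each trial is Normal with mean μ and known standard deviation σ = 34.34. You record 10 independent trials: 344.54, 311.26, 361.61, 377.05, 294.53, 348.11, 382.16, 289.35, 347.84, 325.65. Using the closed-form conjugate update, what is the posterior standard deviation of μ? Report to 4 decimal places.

For Normal data with known variance σ², a Normal(μ₀, σ₀²) prior on μ is conjugate. Posterior precision = 1/σ₀² + n/σ²; posterior mean is the precision-weighted average of μ₀ and x̄.
σ₀² = 32.17² = 1034.9089, σ² = 34.34² = 1179.2356; σ² + n·σ₀² = 1179.2356 + 10·1034.9089 = 11528.3246.
Posterior precision = 1/σ₀² + n/σ² = 1/1034.9089 + 10/1179.2356 = (σ² + n·σ₀²)/(σ₀²σ²) = 11528.3246/(1034.9089·1179.2356); posterior variance σₙ² = σ₀²σ²/(σ² + n·σ₀²) = 1034.9089·1179.2356/11528.3246 = 105.861126.
Posterior SD = √σₙ² = √(1034.9089·1179.2356/11528.3246) = 10.2889.

10.2889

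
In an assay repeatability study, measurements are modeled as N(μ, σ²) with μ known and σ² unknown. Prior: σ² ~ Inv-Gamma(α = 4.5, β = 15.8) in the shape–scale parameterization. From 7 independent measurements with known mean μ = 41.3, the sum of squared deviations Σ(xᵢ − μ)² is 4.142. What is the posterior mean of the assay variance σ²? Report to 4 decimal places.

2.5530

With known mean μ and an Inverse-Gamma(α, β) prior on σ², the Normal likelihood is conjugate: posterior is Inv-Gamma(α + n/2, β + Σ(xᵢ−μ)²/2).
Posterior: Inv-Gamma(4.5 + 7/2, 15.8 + 4.142/2) = Inv-Gamma(8.00, 17.8710).
E[σ²|data] = β/(α−1) = 17.8710/7.00 = 2.5530.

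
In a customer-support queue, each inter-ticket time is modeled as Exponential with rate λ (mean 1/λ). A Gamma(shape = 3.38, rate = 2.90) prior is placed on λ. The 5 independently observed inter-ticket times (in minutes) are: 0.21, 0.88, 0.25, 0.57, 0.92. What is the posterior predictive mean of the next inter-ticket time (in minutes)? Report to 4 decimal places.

With a Gamma(shape α, rate β) prior on the exponential rate λ, the posterior after n observations with total T = Σxᵢ is Gamma(α+n, β+T).
Sum of observations T = 2.83 minutes; n = 5.
Posterior: Gamma(3.38+5, 2.90+2.83) = Gamma(8.38, 5.73).
The predictive distribution for the next observation is Lomax; its mean is β/(α−1) = 5.73/7.38 = 0.7764.

0.7764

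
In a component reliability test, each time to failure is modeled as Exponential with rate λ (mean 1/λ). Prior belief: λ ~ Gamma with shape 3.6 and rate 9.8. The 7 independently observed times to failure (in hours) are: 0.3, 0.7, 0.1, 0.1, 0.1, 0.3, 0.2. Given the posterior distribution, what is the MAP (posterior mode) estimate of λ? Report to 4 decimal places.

0.8276

With a Gamma(shape α, rate β) prior on the exponential rate λ, the posterior after n observations with total T = Σxᵢ is Gamma(α+n, β+T).
Sum of observations T = 1.8 hours; n = 7.
Posterior: Gamma(3.6+7, 9.8+1.8) = Gamma(10.6, 11.6).
Mode = (α−1)/β = 0.8276.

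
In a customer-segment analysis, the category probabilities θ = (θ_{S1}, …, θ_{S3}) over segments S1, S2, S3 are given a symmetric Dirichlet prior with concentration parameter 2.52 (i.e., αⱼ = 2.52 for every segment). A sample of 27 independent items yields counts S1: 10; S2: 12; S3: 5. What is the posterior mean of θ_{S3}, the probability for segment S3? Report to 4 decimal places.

The Dirichlet prior is conjugate to the Multinomial likelihood: each posterior αⱼ = prior αⱼ + observed count nⱼ.
Posterior concentration: (12.52, 14.52, 7.52), total = 34.56.
E[θ_{S3}|data] = α_{S3}/Σα = 7.52/34.56 = 0.2176.

0.2176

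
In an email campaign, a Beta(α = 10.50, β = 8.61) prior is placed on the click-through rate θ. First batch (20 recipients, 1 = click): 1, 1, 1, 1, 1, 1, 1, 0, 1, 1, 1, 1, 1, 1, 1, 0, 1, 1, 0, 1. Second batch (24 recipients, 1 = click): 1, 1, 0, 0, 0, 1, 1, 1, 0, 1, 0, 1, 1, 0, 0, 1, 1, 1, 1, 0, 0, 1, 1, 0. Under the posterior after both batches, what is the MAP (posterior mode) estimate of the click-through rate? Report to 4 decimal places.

The Beta prior is conjugate to a Binomial/Bernoulli likelihood; the update adds successes to α and failures to β.
After batch 1: Beta(10.50+17, 8.61+3) = Beta(27.50, 11.61).
After batch 2: Beta(27.50+14, 11.61+10) = Beta(41.50, 21.61).
Mode of Beta(a,b) for a,b>1 is (a−1)/(a+b−2) = 40.50/61.11 = 0.6627.

0.6627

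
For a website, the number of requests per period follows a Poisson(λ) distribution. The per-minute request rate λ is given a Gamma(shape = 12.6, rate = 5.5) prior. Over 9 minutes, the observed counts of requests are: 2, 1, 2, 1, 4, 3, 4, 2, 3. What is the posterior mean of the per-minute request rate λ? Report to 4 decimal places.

2.3862

With a Gamma(shape α, rate β) prior, the Poisson likelihood is conjugate: the posterior is Gamma(α + ΣXᵢ, β + n).
Sum of counts S = 22 over n = 9 minutes.
Posterior: Gamma(α+S, β+n) = Gamma(12.6+22, 5.5+9) = Gamma(34.6, 14.5).
Posterior mean = α/β = 34.6/14.5 = 2.3862.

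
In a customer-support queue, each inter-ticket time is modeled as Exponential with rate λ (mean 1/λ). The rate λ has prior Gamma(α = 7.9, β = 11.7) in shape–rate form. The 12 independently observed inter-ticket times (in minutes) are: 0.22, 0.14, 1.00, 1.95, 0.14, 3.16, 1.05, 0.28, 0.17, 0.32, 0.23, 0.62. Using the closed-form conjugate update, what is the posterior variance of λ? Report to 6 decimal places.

0.045211

With a Gamma(shape α, rate β) prior on the exponential rate λ, the posterior after n observations with total T = Σxᵢ is Gamma(α+n, β+T).
Sum of observations T = 9.28 minutes; n = 12.
Posterior: Gamma(7.9+12, 11.7+9.28) = Gamma(19.9, 20.98).
Var = α/β² = 0.045211.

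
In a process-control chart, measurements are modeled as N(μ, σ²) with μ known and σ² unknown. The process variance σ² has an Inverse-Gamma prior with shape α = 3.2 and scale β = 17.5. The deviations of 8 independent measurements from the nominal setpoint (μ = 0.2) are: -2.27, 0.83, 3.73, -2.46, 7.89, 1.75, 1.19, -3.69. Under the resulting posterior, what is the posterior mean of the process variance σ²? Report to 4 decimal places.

With known mean μ and an Inverse-Gamma(α, β) prior on σ², the Normal likelihood is conjugate: posterior is Inv-Gamma(α + n/2, β + Σ(xᵢ−μ)²/2).
Σ(xᵢ−μ)² = (-2.27)² + (0.83)² + (3.73)² + (-2.46)² + (7.89)² + (1.75)² + (1.19)² + (-3.69)² = 106.1531.
Posterior: Inv-Gamma(3.2 + 8/2, 17.5 + 106.1531/2) = Inv-Gamma(7.20, 70.57655).
E[σ²|data] = β/(α−1) = 70.57655/6.20 = 11.3833.

11.3833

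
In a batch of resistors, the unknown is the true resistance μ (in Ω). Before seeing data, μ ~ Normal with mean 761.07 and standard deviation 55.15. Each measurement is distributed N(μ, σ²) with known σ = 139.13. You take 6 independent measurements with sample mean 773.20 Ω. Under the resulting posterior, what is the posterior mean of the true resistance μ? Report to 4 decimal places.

For Normal data with known variance σ², a Normal(μ₀, σ₀²) prior on μ is conjugate. Posterior precision = 1/σ₀² + n/σ²; posterior mean is the precision-weighted average of μ₀ and x̄.
n·x̄ = 6·773.20 = 4639.2.
σ₀² = 55.15² = 3041.5225, σ² = 139.13² = 19357.1569; σ² + n·σ₀² = 19357.1569 + 6·3041.5225 = 37606.2919.
Posterior mean = (μ₀/σ₀² + n·x̄/σ²)/(1/σ₀² + n/σ²) = (σ²·μ₀ + σ₀²·n·x̄)/(σ² + n·σ₀²) = (19357.1569·761.07 + 3041.5225·4639.2)/37606.2919 = 28842382.583883/37606.2919 = 766.9563.

766.9563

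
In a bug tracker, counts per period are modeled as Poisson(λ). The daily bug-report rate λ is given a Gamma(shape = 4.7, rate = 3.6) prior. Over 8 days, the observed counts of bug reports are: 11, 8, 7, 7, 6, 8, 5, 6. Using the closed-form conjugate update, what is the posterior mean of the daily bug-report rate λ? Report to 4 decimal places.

With a Gamma(shape α, rate β) prior, the Poisson likelihood is conjugate: the posterior is Gamma(α + ΣXᵢ, β + n).
Sum of counts S = 58 over n = 8 days.
Posterior: Gamma(α+S, β+n) = Gamma(4.7+58, 3.6+8) = Gamma(62.7, 11.6).
Posterior mean = α/β = 62.7/11.6 = 5.4052.

5.4052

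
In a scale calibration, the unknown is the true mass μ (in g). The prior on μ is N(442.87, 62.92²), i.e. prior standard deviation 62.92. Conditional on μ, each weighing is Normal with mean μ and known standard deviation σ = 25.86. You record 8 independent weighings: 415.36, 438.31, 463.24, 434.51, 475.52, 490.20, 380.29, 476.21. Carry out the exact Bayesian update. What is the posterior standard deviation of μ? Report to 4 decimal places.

For Normal data with known variance σ², a Normal(μ₀, σ₀²) prior on μ is conjugate. Posterior precision = 1/σ₀² + n/σ²; posterior mean is the precision-weighted average of μ₀ and x̄.
σ₀² = 62.92² = 3958.9264, σ² = 25.86² = 668.7396; σ² + n·σ₀² = 668.7396 + 8·3958.9264 = 32340.1508.
Posterior precision = 1/σ₀² + n/σ² = 1/3958.9264 + 8/668.7396 = (σ² + n·σ₀²)/(σ₀²σ²) = 32340.1508/(3958.9264·668.7396); posterior variance σₙ² = σ₀²σ²/(σ² + n·σ₀²) = 3958.9264·668.7396/32340.1508 = 81.863900.
Posterior SD = √σₙ² = √(3958.9264·668.7396/32340.1508) = 9.0479.

9.0479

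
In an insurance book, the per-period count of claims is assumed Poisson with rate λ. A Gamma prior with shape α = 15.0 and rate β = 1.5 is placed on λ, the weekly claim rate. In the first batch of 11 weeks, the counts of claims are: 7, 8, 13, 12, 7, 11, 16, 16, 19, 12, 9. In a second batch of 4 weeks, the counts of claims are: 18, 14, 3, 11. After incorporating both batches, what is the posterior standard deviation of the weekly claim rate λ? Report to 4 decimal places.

0.8376

With a Gamma(shape α, rate β) prior, the Poisson likelihood is conjugate: the posterior is Gamma(α + ΣXᵢ, β + n).
Batch 1: sum of counts S = 130 over n = 11 weeks.
After batch 1: Gamma(α+S, β+n) = Gamma(15.0+130, 1.5+11) = Gamma(145.0, 12.5).
Batch 2: sum of counts S = 46 over n = 4 weeks.
After batch 2: Gamma(α+S, β+n) = Gamma(145.0+46, 12.5+4) = Gamma(191.0, 16.5).
SD = √α/β = √191.0/16.5 = 0.8376.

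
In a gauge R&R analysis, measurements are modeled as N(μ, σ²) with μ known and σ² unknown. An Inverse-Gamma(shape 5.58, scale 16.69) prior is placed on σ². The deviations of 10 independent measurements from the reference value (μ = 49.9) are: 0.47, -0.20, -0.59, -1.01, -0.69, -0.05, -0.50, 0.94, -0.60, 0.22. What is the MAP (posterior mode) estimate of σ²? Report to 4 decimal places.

With known mean μ and an Inverse-Gamma(α, β) prior on σ², the Normal likelihood is conjugate: posterior is Inv-Gamma(α + n/2, β + Σ(xᵢ−μ)²/2).
Σ(xᵢ−μ)² = (0.47)² + (-0.20)² + (-0.59)² + (-1.01)² + (-0.69)² + (-0.05)² + (-0.50)² + (0.94)² + (-0.60)² + (0.22)² = 3.6497.
Posterior: Inv-Gamma(5.58 + 10/2, 16.69 + 3.6497/2) = Inv-Gamma(10.58, 18.51485).
Mode = β/(α+1) = 18.51485/11.58 = 1.5989.

1.5989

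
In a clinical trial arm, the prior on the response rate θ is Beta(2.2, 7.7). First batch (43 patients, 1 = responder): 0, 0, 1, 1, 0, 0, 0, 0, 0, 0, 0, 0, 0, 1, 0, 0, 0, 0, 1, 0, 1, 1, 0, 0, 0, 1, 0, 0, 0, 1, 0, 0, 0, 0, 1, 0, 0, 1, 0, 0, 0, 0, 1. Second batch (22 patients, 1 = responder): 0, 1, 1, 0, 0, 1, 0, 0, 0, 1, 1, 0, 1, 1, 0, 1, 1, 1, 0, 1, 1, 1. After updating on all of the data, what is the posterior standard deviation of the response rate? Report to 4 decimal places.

The Beta prior is conjugate to a Binomial/Bernoulli likelihood; the update adds successes to α and failures to β.
After batch 1: Beta(2.2+11, 7.7+32) = Beta(13.2, 39.7).
After batch 2: Beta(13.2+13, 39.7+9) = Beta(26.2, 48.7).
Var = αβ/((α+β)²(α+β+1)) = 26.2·48.7/(74.9²·75.9) = 0.00299657; SD = √0.00299657 = 0.0547.

0.0547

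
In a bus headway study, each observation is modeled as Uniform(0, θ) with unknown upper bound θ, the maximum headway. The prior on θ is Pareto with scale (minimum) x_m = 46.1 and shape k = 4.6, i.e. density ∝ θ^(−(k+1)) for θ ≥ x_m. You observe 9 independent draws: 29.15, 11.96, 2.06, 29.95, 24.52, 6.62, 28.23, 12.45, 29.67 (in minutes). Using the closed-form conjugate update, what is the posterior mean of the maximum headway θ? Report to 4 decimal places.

A Pareto(scale x_m, shape k) prior on the upper bound θ of Uniform(0, θ) is conjugate: posterior is Pareto(max(x_m, max xᵢ), k + n).
Sample maximum = 29.95; prior scale x_m = 46.1 → posterior scale = max = 46.10.
Posterior shape = 4.6 + 9 = 13.6.
E[θ|data] = k·x_m/(k−1) = 13.6·46.10/12.6 = 49.7587.

49.7587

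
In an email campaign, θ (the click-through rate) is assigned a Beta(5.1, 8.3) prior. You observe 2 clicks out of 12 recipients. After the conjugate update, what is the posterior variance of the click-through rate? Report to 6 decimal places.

0.007628

The Beta prior is conjugate to a Binomial/Bernoulli likelihood; the update adds successes to α and failures to β.
Posterior: Beta(α+k, β+n−k) = Beta(5.1+2, 8.3+10) = Beta(7.1, 18.3).
Var = αβ/((α+β)²(α+β+1)) = 7.1·18.3/(25.4²·26.4) = 0.007628.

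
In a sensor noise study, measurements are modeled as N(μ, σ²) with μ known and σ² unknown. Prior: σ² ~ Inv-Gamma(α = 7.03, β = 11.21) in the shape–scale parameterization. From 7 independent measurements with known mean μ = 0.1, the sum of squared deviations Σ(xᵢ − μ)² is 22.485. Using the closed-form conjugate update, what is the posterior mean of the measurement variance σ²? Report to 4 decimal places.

With known mean μ and an Inverse-Gamma(α, β) prior on σ², the Normal likelihood is conjugate: posterior is Inv-Gamma(α + n/2, β + Σ(xᵢ−μ)²/2).
Posterior: Inv-Gamma(7.03 + 7/2, 11.21 + 22.485/2) = Inv-Gamma(10.53, 22.4525).
E[σ²|data] = β/(α−1) = 22.4525/9.53 = 2.3560.

2.3560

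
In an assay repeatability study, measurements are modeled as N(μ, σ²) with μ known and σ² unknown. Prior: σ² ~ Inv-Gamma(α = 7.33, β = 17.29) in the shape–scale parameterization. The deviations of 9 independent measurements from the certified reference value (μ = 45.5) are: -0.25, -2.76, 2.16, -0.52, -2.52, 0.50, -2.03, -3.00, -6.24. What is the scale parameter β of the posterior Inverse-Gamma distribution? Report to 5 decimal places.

52.92750

With known mean μ and an Inverse-Gamma(α, β) prior on σ², the Normal likelihood is conjugate: posterior is Inv-Gamma(α + n/2, β + Σ(xᵢ−μ)²/2).
Σ(xᵢ−μ)² = (-0.25)² + (-2.76)² + (2.16)² + (-0.52)² + (-2.52)² + (0.50)² + (-2.03)² + (-3.00)² + (-6.24)² = 71.2750.
Posterior: Inv-Gamma(7.33 + 9/2, 17.29 + 71.2750/2) = Inv-Gamma(11.83, 52.92750).
Posterior β = 52.92750.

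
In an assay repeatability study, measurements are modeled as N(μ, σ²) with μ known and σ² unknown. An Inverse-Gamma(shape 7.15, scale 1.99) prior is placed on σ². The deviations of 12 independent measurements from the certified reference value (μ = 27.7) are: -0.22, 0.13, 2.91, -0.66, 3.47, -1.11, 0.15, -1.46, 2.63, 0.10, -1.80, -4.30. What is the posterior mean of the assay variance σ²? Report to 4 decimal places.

2.3470

With known mean μ and an Inverse-Gamma(α, β) prior on σ², the Normal likelihood is conjugate: posterior is Inv-Gamma(α + n/2, β + Σ(xᵢ−μ)²/2).
Σ(xᵢ−μ)² = (-0.22)² + (0.13)² + (2.91)² + (-0.66)² + (3.47)² + (-1.11)² + (0.15)² + (-1.46)² + (2.63)² + (0.10)² + (-1.80)² + (-4.30)² = 53.0530.
Posterior: Inv-Gamma(7.15 + 12/2, 1.99 + 53.0530/2) = Inv-Gamma(13.15, 28.51650).
E[σ²|data] = β/(α−1) = 28.51650/12.15 = 2.3470.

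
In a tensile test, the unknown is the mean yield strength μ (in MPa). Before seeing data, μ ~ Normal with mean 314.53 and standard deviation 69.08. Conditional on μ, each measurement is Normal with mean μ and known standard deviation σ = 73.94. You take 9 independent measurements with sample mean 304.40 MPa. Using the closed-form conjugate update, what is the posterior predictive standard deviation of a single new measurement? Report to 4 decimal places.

77.4983

For Normal data with known variance σ², a Normal(μ₀, σ₀²) prior on μ is conjugate. Posterior precision = 1/σ₀² + n/σ²; posterior mean is the precision-weighted average of μ₀ and x̄.
σ₀² = 69.08² = 4772.0464, σ² = 73.94² = 5467.1236; σ² + n·σ₀² = 5467.1236 + 9·4772.0464 = 48415.5412.
Posterior precision = 1/σ₀² + n/σ² = 1/4772.0464 + 9/5467.1236 = (σ² + n·σ₀²)/(σ₀²σ²) = 48415.5412/(4772.0464·5467.1236); posterior variance σₙ² = σ₀²σ²/(σ² + n·σ₀²) = 4772.0464·5467.1236/48415.5412 = 538.863490.
Predictive variance for one new observation = σₙ² + σ² = 4772.0464·5467.1236/48415.5412 + 5467.1236 = σ²·(σ₀² + 48415.5412)/48415.5412 = 5467.1236·53187.5876/48415.5412 = 6005.987090; SD = √(5467.1236·53187.5876/48415.5412) = 77.4983.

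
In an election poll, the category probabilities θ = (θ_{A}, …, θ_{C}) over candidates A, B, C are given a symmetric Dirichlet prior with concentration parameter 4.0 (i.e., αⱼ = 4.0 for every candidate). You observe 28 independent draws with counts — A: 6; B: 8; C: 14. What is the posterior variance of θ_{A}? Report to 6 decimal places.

The Dirichlet prior is conjugate to the Multinomial likelihood: each posterior αⱼ = prior αⱼ + observed count nⱼ.
Posterior concentration: (10.0, 12.0, 18.0), total = 40.0.
Var[θ_j] = α_j(Σα−α_j)/((Σα)²(Σα+1)) = 10.0·30.0/(40.0²·41.0) = 0.004573.

0.004573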